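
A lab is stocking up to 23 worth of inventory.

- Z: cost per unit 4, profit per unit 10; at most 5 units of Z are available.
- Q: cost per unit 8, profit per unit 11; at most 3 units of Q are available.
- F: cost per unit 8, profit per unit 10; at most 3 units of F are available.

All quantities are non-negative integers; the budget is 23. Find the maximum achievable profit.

50

5×Z: cost 20 ≤ 23, profit 5·10 = 50.
3×Z and 1×Q: cost 20 ≤ 23, profit 3·10 + 1·11 = 41.
Best is 50.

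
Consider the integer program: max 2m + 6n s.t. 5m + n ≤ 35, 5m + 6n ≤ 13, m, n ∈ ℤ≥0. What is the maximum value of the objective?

12

Relaxing integrality, the LP optimum is 13.00 at (m,n) = (0, 2.17), which is not an integer point.
(m,n)=(0,2): 5·0+1·2=2≤35, 5·0+6·2=12≤13, objective 12.
(m,n)=(1,1): 5·1+1·1=6≤35, 5·1+6·1=11≤13, objective 8.
(m,n)=(0,1): 5·0+1·1=1≤35, 5·0+6·1=6≤13, objective 6.
The best lattice point is (0,2), giving 12.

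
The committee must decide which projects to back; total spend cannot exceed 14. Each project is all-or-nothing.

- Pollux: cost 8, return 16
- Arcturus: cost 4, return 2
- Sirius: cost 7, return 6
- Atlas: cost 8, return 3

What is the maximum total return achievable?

18

Take Pollux and Arcturus: cost 8 + 4 = 12 ≤ 14, return 16 + 2 = 18.
No other feasible combination does better.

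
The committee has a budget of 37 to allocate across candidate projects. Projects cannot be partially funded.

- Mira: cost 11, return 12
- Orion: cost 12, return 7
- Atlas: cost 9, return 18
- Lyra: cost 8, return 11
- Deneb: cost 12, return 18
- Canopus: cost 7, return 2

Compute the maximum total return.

Take Atlas, Lyra, Deneb, and Canopus: cost 9 + 8 + 12 + 7 = 36 ≤ 37, return 18 + 11 + 18 + 2 = 49.
No other feasible combination does better.

49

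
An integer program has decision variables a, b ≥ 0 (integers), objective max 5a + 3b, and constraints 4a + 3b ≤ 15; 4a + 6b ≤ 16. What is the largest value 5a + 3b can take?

15

(a,b)=(3,0): 4·3+3·0=12≤15, 4·3+6·0=12≤16, objective 15.
(a,b)=(2,1): 4·2+3·1=11≤15, 4·2+6·1=14≤16, objective 13.
Maximum is 15 at (a,b)=(3,0).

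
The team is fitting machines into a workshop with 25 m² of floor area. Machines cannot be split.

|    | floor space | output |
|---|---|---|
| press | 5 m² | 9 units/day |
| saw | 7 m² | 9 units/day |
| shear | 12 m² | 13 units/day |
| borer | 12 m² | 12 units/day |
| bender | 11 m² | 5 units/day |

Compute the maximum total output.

31

This is a 0-1 knapsack instance.
Allowing fractional choices, the relaxed optimum would be about 32.0, but machines are indivisible.
press + saw + shear: floor space 5 + 7 + 12 = 24 ≤ 25, output 9 + 9 + 13 = 31.
press + saw + borer: floor space 5 + 7 + 12 = 24 ≤ 25, output 9 + 9 + 12 = 30.
Best is press, saw, and shear with total output 31.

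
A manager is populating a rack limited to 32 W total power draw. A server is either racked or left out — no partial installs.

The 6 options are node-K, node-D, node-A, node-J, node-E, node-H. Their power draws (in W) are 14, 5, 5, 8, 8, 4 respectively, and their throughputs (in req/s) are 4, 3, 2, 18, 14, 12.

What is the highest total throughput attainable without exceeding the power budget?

49

node-D + node-A + node-J + node-E + node-H: power draw 5 + 5 + 8 + 8 + 4 = 30 ≤ 32, throughput 3 + 2 + 18 + 14 + 12 = 49.
node-D + node-J + node-E + node-H: power draw 5 + 8 + 8 + 4 = 25 ≤ 32, throughput 3 + 18 + 14 + 12 = 47.
Best is node-D, node-A, node-J, node-E, and node-H with total throughput 49.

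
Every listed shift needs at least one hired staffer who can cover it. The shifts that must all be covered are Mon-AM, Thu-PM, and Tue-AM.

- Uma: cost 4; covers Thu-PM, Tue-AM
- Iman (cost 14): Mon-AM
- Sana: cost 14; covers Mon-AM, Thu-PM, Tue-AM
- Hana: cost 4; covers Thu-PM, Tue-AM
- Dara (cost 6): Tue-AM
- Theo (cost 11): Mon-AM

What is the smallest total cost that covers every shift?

This is an integer covering problem.
The greedy cost-per-new-shift heuristic would pick Uma and Theo for 15, but a cheaper cover exists.
Sana alone covers Mon-AM, Thu-PM, Tue-AM — every shift.
Total cost: 14.
No cover costs less than 14.

14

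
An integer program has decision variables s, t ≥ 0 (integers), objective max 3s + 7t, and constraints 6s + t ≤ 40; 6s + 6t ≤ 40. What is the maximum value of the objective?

Relaxing integrality, the LP optimum is 46.67 at (s,t) = (0, 6.67), which is not an integer point.
(s,t)=(0,6): 6·0+1·6=6≤40, 6·0+6·6=36≤40, objective 42.
(s,t)=(1,5): 6·1+1·5=11≤40, 6·1+6·5=36≤40, objective 38.
(s,t)=(0,5): 6·0+1·5=5≤40, 6·0+6·5=30≤40, objective 35.
Maximum is 42 at (s,t)=(0,6).

42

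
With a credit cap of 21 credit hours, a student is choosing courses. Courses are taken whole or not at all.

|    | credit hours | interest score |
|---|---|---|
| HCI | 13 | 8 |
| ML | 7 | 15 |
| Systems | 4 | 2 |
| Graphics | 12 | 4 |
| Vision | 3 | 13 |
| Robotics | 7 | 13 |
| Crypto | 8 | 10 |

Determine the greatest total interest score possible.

Allowing fractional choices, the relaxed optimum would be about 46.0, but courses are indivisible.
ML + Vision + Robotics: credit hours 7 + 3 + 7 = 17 ≤ 21, interest score 15 + 13 + 13 = 41.
ML + Vision + Crypto: credit hours 7 + 3 + 8 = 18 ≤ 21, interest score 15 + 13 + 10 = 38.
ML + Systems + Vision + Robotics: credit hours 7 + 4 + 3 + 7 = 21 ≤ 21, interest score 15 + 2 + 13 + 13 = 43.
Best is ML, Systems, Vision, and Robotics with total interest score 43.

43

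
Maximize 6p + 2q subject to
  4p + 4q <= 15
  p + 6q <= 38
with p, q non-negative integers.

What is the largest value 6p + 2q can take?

Relaxing integrality, the LP optimum is 22.50 at (p,q) = (3.75, 0), which is not an integer point.
(p,q)=(3,0): 4·3+4·0=12≤15, 1·3+6·0=3≤38, objective 18.
(p,q)=(2,1): 4·2+4·1=12≤15, 1·2+6·1=8≤38, objective 14.
(p,q)=(2,0): 4·2+4·0=8≤15, 1·2+6·0=2≤38, objective 12.
No feasible integer point exceeds 18.

18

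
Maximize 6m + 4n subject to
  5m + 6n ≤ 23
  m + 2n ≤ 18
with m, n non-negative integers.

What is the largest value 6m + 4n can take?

24

(m,n)=(4,0) is feasible, giving 24.
(m,n)=(3,1) is feasible, giving 22.
(m,n)=(3,0) is feasible, giving 18.
The best lattice point is (4,0), giving 24.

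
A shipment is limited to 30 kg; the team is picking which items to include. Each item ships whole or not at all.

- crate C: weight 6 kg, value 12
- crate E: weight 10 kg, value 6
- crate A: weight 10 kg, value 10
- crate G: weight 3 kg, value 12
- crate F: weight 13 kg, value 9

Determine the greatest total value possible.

Allowing fractional choices, the relaxed optimum would be about 41.6, but items are indivisible.
crate C + crate A + crate G: weight 6 + 10 + 3 = 19 ≤ 30, value 12 + 10 + 12 = 34.
crate C + crate E + crate A + crate G: weight 6 + 10 + 10 + 3 = 29 ≤ 30, value 12 + 6 + 10 + 12 = 40.
Best is crate C, crate E, crate A, and crate G with total value 40.

40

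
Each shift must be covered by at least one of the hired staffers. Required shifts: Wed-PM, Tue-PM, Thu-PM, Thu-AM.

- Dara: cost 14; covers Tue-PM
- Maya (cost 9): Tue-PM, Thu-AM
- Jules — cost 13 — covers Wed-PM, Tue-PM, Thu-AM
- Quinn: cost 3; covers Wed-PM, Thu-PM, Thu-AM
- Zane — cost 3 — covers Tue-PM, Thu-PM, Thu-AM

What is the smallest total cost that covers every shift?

Choose Quinn and Zane: together they cover Wed-PM, Tue-PM, Thu-PM, Thu-AM — every shift.
Total cost: 3 + 3 = 6.
No cover costs less than 6.

6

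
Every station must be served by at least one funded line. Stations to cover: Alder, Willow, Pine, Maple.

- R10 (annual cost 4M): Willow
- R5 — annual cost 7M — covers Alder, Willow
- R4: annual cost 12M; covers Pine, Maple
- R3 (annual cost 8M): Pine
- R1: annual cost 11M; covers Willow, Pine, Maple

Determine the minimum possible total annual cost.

18

Choose R5 and R1: together they cover Alder, Willow, Pine, Maple — every station.
Total annual cost: 7 + 11 = 18.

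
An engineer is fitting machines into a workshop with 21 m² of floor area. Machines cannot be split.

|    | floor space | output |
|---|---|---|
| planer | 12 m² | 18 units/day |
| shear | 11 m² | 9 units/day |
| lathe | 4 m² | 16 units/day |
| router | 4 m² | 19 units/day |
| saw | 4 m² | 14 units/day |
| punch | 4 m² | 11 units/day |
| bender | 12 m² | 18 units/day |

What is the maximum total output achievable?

60

This is an integer program with binary decision variables.
Take lathe, router, saw, and punch: floor space 4 + 4 + 4 + 4 = 16 ≤ 21, output 16 + 19 + 14 + 11 = 60.
No other feasible combination does better.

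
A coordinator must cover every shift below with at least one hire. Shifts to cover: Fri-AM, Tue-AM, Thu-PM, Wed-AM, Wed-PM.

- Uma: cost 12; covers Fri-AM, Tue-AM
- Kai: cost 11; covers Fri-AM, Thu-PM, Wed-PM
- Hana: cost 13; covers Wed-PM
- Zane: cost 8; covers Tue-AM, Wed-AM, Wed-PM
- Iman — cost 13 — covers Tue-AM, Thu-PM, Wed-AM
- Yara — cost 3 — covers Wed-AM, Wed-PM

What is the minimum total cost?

This is a weighted set-cover instance.
The greedy cost-per-new-shift heuristic would pick Yara, Kai, and Zane for 22, but a cheaper cover exists.
Choose Kai and Zane: together they cover Fri-AM, Tue-AM, Thu-PM, Wed-AM, Wed-PM — every shift.
Total cost: 11 + 8 = 19.
No cover costs less than 19.

19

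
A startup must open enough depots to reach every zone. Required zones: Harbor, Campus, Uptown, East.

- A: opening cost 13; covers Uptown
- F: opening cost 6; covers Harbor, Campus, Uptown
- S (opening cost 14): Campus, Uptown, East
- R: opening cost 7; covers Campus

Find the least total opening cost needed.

20

This is a weighted set-cover instance.
Choose F and S: together they cover Harbor, Campus, Uptown, East — every zone.
Total opening cost: 6 + 14 = 20.
No cover costs less than 20.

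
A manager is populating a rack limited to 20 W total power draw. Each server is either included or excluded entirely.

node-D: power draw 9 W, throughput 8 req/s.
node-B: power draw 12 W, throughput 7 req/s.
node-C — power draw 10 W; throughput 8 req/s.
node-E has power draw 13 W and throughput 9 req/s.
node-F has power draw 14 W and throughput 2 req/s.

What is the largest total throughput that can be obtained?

This is an integer program with binary decision variables.
node-D: power draw 9 ≤ 20, throughput 8.
node-D + node-C: power draw 9 + 10 = 19 ≤ 20, throughput 8 + 8 = 16.
node-E: power draw 13 ≤ 20, throughput 9.
Best is node-D and node-C with total throughput 16.

16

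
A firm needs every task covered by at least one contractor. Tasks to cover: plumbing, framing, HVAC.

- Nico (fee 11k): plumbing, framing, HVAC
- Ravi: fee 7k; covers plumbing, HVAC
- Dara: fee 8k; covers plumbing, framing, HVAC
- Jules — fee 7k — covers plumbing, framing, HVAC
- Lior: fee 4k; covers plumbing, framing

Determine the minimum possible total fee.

The greedy cost-per-new-task heuristic would pick Lior and Ravi for 11, but a cheaper cover exists.
Jules alone covers plumbing, framing, HVAC — every task.
Total fee: 7.
No cover costs less than 7.

7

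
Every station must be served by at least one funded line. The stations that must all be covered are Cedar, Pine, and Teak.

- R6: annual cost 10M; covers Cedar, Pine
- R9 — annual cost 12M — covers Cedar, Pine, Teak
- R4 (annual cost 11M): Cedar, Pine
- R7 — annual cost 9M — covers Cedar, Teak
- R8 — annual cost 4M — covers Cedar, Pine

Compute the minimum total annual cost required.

12

The greedy cost-per-new-station heuristic would pick R8 and R7 for 13, but a cheaper cover exists.
R9 alone covers Cedar, Pine, Teak — every station.
Total annual cost: 12.
No cover costs less than 12.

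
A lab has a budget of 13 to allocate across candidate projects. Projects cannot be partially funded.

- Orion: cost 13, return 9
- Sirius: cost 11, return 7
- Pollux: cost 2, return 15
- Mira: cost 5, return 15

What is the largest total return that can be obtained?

30

Allowing fractional choices, the relaxed optimum would be about 34.2, but projects are indivisible.
Pollux + Mira: cost 2 + 5 = 7 ≤ 13, return 15 + 15 = 30.
Pollux: cost 2 ≤ 13, return 15.
Sirius + Pollux: cost 11 + 2 = 13 ≤ 13, return 7 + 15 = 22.
Best is Pollux and Mira with total return 30.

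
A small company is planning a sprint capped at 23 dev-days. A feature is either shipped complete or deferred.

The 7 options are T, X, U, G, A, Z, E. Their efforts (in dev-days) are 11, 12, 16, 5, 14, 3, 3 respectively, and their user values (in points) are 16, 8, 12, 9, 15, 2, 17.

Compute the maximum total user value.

44

Take T, G, Z, and E: effort 11 + 5 + 3 + 3 = 22 ≤ 23, user value 16 + 9 + 2 + 17 = 44.
No other feasible combination does better.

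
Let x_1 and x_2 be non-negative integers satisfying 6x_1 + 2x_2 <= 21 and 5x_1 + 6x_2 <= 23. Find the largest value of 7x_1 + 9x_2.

34

Relaxing integrality, the LP optimum is 34.50 at (x_1,x_2) = (0, 3.83), which is not an integer point.
(x_1,x_2)=(1,3): 6·1+2·3=12≤21, 5·1+6·3=23≤23, objective 34.
(x_1,x_2)=(2,2): 6·2+2·2=16≤21, 5·2+6·2=22≤23, objective 32.
(x_1,x_2)=(0,3): 6·0+2·3=6≤21, 5·0+6·3=18≤23, objective 27.
(x_1,x_2)=(1,2): 6·1+2·2=10≤21, 5·1+6·2=17≤23, objective 25.
Maximum is 34 at (x_1,x_2)=(1,3).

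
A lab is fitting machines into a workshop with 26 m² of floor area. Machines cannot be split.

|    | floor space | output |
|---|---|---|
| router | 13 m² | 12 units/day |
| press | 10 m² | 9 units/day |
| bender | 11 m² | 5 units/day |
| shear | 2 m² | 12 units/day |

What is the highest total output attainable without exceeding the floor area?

33

This is a 0-1 knapsack instance.
router + bender + shear: floor space 13 + 11 + 2 = 26 ≤ 26, output 12 + 5 + 12 = 29.
press + bender + shear: floor space 10 + 11 + 2 = 23 ≤ 26, output 9 + 5 + 12 = 26.
router + press + shear: floor space 13 + 10 + 2 = 25 ≤ 26, output 12 + 9 + 12 = 33.
Best is router, press, and shear with total output 33.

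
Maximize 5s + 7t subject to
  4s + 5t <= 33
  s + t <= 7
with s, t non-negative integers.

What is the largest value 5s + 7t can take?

(s,t)=(2,5) is feasible, giving 45.
(s,t)=(3,4) is feasible, giving 43.
(s,t)=(0,6) is feasible, giving 42.
Maximum is 45 at (s,t)=(2,5).

45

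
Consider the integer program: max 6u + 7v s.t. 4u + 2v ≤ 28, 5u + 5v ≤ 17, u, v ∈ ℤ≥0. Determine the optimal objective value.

(u,v)=(0,3) is feasible, giving 21.
(u,v)=(1,2) is feasible, giving 20.
(u,v)=(0,2) is feasible, giving 14.
Maximum is 21 at (u,v)=(0,3).

21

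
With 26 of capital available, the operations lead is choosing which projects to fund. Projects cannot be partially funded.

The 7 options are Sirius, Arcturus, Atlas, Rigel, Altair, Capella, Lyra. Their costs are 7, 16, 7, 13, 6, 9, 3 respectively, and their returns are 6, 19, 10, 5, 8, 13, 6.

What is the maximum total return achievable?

37

Allowing fractional choices, the relaxed optimum would be about 38.2, but projects are indivisible.
Sirius + Atlas + Capella + Lyra: cost 7 + 7 + 9 + 3 = 26 ≤ 26, return 6 + 10 + 13 + 6 = 35.
Arcturus + Atlas + Lyra: cost 16 + 7 + 3 = 26 ≤ 26, return 19 + 10 + 6 = 35.
Atlas + Altair + Capella + Lyra: cost 7 + 6 + 9 + 3 = 25 ≤ 26, return 10 + 8 + 13 + 6 = 37.
Best is Atlas, Altair, Capella, and Lyra with total return 37.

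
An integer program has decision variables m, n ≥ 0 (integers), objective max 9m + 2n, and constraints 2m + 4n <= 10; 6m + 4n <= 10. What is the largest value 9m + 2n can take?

The continuous relaxation peaks at (1.67, 0) with value 15.00; rounding to a feasible lattice point costs some objective.
(m,n)=(1,1): 2·1+4·1=6≤10, 6·1+4·1=10≤10, objective 11.
(m,n)=(1,0): 2·1+4·0=2≤10, 6·1+4·0=6≤10, objective 9.
(m,n)=(0,2): 2·0+4·2=8≤10, 6·0+4·2=8≤10, objective 4.
Maximum is 11 at (m,n)=(1,1).

11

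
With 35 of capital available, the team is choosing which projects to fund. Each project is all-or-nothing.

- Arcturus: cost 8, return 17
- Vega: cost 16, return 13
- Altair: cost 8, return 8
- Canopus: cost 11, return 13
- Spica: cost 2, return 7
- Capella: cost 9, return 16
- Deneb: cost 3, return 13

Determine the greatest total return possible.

66

Take Arcturus, Canopus, Spica, Capella, and Deneb: cost 8 + 11 + 2 + 9 + 3 = 33 ≤ 35, return 17 + 13 + 7 + 16 + 13 = 66.
No other feasible combination does better.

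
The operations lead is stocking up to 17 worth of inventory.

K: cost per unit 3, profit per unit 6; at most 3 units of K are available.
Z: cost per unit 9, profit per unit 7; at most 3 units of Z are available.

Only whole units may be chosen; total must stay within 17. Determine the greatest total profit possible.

19

This is a bounded integer knapsack.
2×K and 1×Z: cost 15 ≤ 17, profit 2·6 + 1·7 = 19.
3×K: cost 9 ≤ 17, profit 3·6 = 18.
Best is 19.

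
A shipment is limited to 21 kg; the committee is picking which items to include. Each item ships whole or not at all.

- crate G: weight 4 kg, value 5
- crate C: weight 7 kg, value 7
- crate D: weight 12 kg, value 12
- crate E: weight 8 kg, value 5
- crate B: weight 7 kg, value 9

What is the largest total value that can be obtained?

21

Allowing fractional choices, the relaxed optimum would be about 24.0, but items are indivisible.
crate D + crate B: weight 12 + 7 = 19 ≤ 21, value 12 + 9 = 21.
crate G + crate C + crate B: weight 4 + 7 + 7 = 18 ≤ 21, value 5 + 7 + 9 = 21.
The maximum value is 21; one optimal choice is crate G, crate C, and crate B.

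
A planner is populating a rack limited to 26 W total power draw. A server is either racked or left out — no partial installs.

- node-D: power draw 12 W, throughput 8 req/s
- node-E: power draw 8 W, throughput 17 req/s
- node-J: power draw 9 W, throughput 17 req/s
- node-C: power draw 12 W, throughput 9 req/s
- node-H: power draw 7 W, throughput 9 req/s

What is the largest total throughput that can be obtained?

43

This is an integer program with binary decision variables.
node-E + node-J + node-H: power draw 8 + 9 + 7 = 24 ≤ 26, throughput 17 + 17 + 9 = 43.
node-E + node-J: power draw 8 + 9 = 17 ≤ 26, throughput 17 + 17 = 34.
Best is node-E, node-J, and node-H with total throughput 43.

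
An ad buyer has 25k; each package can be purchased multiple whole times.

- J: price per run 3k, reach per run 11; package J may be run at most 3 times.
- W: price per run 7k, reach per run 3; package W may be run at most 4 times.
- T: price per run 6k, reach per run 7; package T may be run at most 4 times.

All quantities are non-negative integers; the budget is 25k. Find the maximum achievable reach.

J has the best ratio (11/3); taking only J gives at most 3×11 = 33 (stopped by the supply cap of 3).
Mixing does better — 3×J and 2×T: price 21 ≤ 25, reach 3·11 + 2·7 = 47.

47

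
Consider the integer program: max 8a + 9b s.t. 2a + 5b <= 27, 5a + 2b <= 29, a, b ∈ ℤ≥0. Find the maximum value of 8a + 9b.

(a,b)=(3,4): 2·3+5·4=26≤27, 5·3+2·4=23≤29, objective 60.
(a,b)=(4,3): 2·4+5·3=23≤27, 5·4+2·3=26≤29, objective 59.
(a,b)=(5,2): 2·5+5·2=20≤27, 5·5+2·2=29≤29, objective 58.
Maximum is 60 at (a,b)=(3,4).

60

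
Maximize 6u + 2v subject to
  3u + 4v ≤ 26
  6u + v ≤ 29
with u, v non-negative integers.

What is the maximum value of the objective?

(u,v)=(4,3): 3·4+4·3=24≤26, 6·4+1·3=27≤29, objective 30.
(u,v)=(4,2): 3·4+4·2=20≤26, 6·4+1·2=26≤29, objective 28.
The best lattice point is (4,3), giving 30.

30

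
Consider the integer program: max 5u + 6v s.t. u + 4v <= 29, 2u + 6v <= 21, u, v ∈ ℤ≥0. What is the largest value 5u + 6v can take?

(u,v)=(10,0) is feasible, giving 50.
(u,v)=(9,0) is feasible, giving 45.
The best lattice point is (10,0), giving 50.

50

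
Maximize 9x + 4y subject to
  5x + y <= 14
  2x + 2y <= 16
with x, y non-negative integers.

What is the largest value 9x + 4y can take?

37

The continuous relaxation peaks at (1.5, 6.5) with value 39.50; rounding to a feasible lattice point costs some objective.
(x,y)=(1,7) is feasible, giving 37.
(x,y)=(1,6) is feasible, giving 33.
(x,y)=(0,8) is feasible, giving 32.
(x,y)=(1,5) is feasible, giving 29.
No feasible integer point exceeds 37.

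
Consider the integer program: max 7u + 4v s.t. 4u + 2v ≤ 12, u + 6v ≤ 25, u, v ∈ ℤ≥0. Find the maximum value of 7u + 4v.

(u,v)=(1,4): 4·1+2·4=12≤12, 1·1+6·4=25≤25, objective 23.
(u,v)=(1,3): 4·1+2·3=10≤12, 1·1+6·3=19≤25, objective 19.
(u,v)=(0,4): 4·0+2·4=8≤12, 1·0+6·4=24≤25, objective 16.
Maximum is 23 at (u,v)=(1,4).

23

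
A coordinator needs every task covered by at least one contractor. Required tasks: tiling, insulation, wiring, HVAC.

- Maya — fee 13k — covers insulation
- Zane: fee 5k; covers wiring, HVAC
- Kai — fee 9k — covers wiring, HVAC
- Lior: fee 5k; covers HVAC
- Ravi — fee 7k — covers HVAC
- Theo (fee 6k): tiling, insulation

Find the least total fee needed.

Choose Zane and Theo: together they cover tiling, insulation, wiring, HVAC — every task.
Total fee: 5 + 6 = 11.

11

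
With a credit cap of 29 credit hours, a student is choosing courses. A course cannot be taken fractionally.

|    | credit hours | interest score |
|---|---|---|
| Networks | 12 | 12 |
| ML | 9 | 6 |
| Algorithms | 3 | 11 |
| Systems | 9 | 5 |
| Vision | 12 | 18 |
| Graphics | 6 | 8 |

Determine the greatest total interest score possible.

41

Algorithms + Vision + Graphics: credit hours 3 + 12 + 6 = 21 ≤ 29, interest score 11 + 18 + 8 = 37.
Networks + Algorithms + Vision: credit hours 12 + 3 + 12 = 27 ≤ 29, interest score 12 + 11 + 18 = 41.
ML + Algorithms + Vision: credit hours 9 + 3 + 12 = 24 ≤ 29, interest score 6 + 11 + 18 = 35.
Best is Networks, Algorithms, and Vision with total interest score 41.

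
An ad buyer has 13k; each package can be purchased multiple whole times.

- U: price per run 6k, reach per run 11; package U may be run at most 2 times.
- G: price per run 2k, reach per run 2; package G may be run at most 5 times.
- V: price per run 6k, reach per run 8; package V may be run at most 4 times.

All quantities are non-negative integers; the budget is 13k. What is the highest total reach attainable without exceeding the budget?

22

U has the best ratio (11/6); taking only U gives at most 2×11 = 22 (stopped by the price limit).
Optimal: 2×U: price 12 ≤ 13, reach 2·11 = 22.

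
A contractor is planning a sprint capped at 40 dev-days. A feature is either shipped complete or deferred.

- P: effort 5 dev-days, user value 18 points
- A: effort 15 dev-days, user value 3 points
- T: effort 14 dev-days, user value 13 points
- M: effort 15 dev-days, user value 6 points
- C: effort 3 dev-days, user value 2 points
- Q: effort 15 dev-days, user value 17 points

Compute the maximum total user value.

50

Treat it as a binary knapsack problem.
P + M + C + Q: effort 5 + 15 + 3 + 15 = 38 ≤ 40, user value 18 + 6 + 2 + 17 = 43.
P + T + C + Q: effort 5 + 14 + 3 + 15 = 37 ≤ 40, user value 18 + 13 + 2 + 17 = 50.
P + T + Q: effort 5 + 14 + 15 = 34 ≤ 40, user value 18 + 13 + 17 = 48.
Best is P, T, C, and Q with total user value 50.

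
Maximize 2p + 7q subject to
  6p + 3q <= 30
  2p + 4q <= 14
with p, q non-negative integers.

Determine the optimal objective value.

23

Relaxing integrality, the LP optimum is 24.50 at (p,q) = (0, 3.5), which is not an integer point.
(p,q)=(1,3): 6·1+3·3=15≤30, 2·1+4·3=14≤14, objective 23.
(p,q)=(0,3): 6·0+3·3=9≤30, 2·0+4·3=12≤14, objective 21.
(p,q)=(2,2): 6·2+3·2=18≤30, 2·2+4·2=12≤14, objective 18.
(p,q)=(1,2): 6·1+3·2=12≤30, 2·1+4·2=10≤14, objective 16.
No feasible integer point exceeds 23.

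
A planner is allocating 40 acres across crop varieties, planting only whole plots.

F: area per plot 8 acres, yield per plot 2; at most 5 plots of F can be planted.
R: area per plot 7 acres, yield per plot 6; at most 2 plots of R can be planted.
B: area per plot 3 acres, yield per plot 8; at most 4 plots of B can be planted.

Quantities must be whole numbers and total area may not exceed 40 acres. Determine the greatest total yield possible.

46

B has the best ratio (8/3); taking only B gives at most 4×8 = 32 (stopped by the supply cap of 4).
Mixing does better — 1×F, 2×R, and 4×B: area 34 ≤ 40, yield 1·2 + 2·6 + 4·8 = 46.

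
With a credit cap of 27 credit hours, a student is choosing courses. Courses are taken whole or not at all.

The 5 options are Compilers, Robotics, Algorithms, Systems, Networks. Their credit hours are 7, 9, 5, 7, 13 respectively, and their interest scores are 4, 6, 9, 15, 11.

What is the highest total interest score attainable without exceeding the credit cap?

35

Allowing fractional choices, the relaxed optimum would be about 36.3, but courses are indivisible.
Compilers + Systems + Networks: credit hours 7 + 7 + 13 = 27 ≤ 27, interest score 4 + 15 + 11 = 30.
Algorithms + Systems + Networks: credit hours 5 + 7 + 13 = 25 ≤ 27, interest score 9 + 15 + 11 = 35.
Robotics + Algorithms + Systems: credit hours 9 + 5 + 7 = 21 ≤ 27, interest score 6 + 9 + 15 = 30.
Best is Algorithms, Systems, and Networks with total interest score 35.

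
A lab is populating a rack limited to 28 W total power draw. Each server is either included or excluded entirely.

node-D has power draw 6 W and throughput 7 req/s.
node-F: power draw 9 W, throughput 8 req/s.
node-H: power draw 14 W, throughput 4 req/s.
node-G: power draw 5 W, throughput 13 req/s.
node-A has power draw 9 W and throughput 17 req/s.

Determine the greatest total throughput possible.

node-D + node-G + node-A: power draw 6 + 5 + 9 = 20 ≤ 28, throughput 7 + 13 + 17 = 37.
node-F + node-G + node-A: power draw 9 + 5 + 9 = 23 ≤ 28, throughput 8 + 13 + 17 = 38.
Best is node-F, node-G, and node-A with total throughput 38.

38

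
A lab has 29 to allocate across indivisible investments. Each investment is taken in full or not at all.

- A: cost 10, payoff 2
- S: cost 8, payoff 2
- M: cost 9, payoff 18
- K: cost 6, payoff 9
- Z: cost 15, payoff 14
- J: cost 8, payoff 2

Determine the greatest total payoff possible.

32

This is an integer program with binary decision variables.
M + Z: cost 9 + 15 = 24 ≤ 29, payoff 18 + 14 = 32.
S + M + K: cost 8 + 9 + 6 = 23 ≤ 29, payoff 2 + 18 + 9 = 29.
Best is M and Z with total payoff 32.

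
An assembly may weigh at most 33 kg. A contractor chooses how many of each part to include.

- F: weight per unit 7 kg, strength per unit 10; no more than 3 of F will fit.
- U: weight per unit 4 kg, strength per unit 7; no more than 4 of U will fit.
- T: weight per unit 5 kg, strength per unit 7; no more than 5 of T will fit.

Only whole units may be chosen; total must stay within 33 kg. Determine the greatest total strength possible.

52

This is a bounded integer knapsack.
Take 1×F, 4×U, and 2×T: weight 33 ≤ 33, strength 1·10 + 4·7 + 2·7 = 52.
U has the best ratio (7/4) and is taken to its limit of 4; remaining capacity is filled optimally with the others.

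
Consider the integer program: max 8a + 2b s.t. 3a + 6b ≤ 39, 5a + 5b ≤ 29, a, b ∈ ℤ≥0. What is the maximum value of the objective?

(a,b)=(5,0) is feasible, giving 40.
(a,b)=(4,1) is feasible, giving 34.
(a,b)=(4,0) is feasible, giving 32.
Maximum is 40 at (a,b)=(5,0).

40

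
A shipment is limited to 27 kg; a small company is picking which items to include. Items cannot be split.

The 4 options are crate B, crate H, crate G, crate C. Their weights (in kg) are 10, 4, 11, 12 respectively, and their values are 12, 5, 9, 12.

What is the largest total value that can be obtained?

29

This is a 0-1 knapsack instance.
Take crate B, crate H, and crate C: weight 10 + 4 + 12 = 26 ≤ 27, value 12 + 5 + 12 = 29.
No other feasible combination does better.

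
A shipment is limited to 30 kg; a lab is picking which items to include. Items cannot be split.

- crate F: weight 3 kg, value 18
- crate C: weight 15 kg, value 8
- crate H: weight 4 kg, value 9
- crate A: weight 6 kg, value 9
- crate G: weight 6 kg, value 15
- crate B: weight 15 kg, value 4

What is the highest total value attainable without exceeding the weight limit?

51

This is an integer program with binary decision variables.
crate F + crate C + crate H + crate G: weight 3 + 15 + 4 + 6 = 28 ≤ 30, value 18 + 8 + 9 + 15 = 50.
crate F + crate C + crate A + crate G: weight 3 + 15 + 6 + 6 = 30 ≤ 30, value 18 + 8 + 9 + 15 = 50.
crate F + crate H + crate A + crate G: weight 3 + 4 + 6 + 6 = 19 ≤ 30, value 18 + 9 + 9 + 15 = 51.
Best is crate F, crate H, crate A, and crate G with total value 51.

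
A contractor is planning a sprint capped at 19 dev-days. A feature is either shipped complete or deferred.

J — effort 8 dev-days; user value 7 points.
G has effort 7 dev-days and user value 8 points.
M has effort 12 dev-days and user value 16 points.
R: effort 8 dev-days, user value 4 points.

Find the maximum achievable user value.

24

Take G and M: effort 7 + 12 = 19 ≤ 19, user value 8 + 16 = 24.
No other feasible combination does better.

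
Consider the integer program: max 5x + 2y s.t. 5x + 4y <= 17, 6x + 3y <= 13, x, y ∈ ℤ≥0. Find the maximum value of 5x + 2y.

(x,y)=(2,0): 5·2+4·0=10≤17, 6·2+3·0=12≤13, objective 10.
(x,y)=(1,1): 5·1+4·1=9≤17, 6·1+3·1=9≤13, objective 7.
(x,y)=(1,0): 5·1+4·0=5≤17, 6·1+3·0=6≤13, objective 5.
Maximum is 10 at (x,y)=(2,0).

10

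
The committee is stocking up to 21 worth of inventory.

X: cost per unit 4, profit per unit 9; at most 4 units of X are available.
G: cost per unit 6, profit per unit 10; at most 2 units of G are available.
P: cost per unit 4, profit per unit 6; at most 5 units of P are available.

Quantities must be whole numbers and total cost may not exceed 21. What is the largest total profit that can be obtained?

42

This is a bounded integer knapsack.
Take 4×X and 1×P: cost 20 ≤ 21, profit 4·9 + 1·6 = 42.
X has the best ratio (9/4) and is taken to its limit of 4; remaining capacity is filled optimally with the others.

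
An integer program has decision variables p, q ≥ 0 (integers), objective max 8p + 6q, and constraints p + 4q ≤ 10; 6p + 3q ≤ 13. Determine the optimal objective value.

20

Relaxing integrality, the LP optimum is 21.81 at (p,q) = (1.05, 2.24), which is not an integer point.
(p,q)=(1,2): 1·1+4·2=9≤10, 6·1+3·2=12≤13, objective 20.
(p,q)=(1,1): 1·1+4·1=5≤10, 6·1+3·1=9≤13, objective 14.
(p,q)=(0,2): 1·0+4·2=8≤10, 6·0+3·2=6≤13, objective 12.
No feasible integer point exceeds 20.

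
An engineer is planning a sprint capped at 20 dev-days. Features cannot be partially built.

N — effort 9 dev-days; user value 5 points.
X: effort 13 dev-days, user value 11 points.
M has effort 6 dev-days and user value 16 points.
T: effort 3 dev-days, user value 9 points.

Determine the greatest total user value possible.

30

Take N, M, and T: effort 9 + 6 + 3 = 18 ≤ 20, user value 5 + 16 + 9 = 30.
No other feasible combination does better.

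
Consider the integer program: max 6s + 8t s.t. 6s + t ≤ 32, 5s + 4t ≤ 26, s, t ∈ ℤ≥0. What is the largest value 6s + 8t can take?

48

(s,t)=(0,6): 6·0+1·6=6≤32, 5·0+4·6=24≤26, objective 48.
(s,t)=(1,5): 6·1+1·5=11≤32, 5·1+4·5=25≤26, objective 46.
(s,t)=(0,5): 6·0+1·5=5≤32, 5·0+4·5=20≤26, objective 40.
Maximum is 48 at (s,t)=(0,6).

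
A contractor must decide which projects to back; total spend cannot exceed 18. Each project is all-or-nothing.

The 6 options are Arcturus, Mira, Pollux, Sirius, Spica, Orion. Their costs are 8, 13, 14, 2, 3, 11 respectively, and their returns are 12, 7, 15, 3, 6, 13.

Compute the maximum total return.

This is a 0-1 knapsack instance.
Take Sirius, Spica, and Orion: cost 2 + 3 + 11 = 16 ≤ 18, return 3 + 6 + 13 = 22.
No other feasible combination does better.

22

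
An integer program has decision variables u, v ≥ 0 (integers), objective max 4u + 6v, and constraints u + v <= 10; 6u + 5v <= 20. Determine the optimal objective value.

(u,v)=(0,4): 1·0+1·4=4≤10, 6·0+5·4=20≤20, objective 24.
(u,v)=(0,3): 1·0+1·3=3≤10, 6·0+5·3=15≤20, objective 18.
Maximum is 24 at (u,v)=(0,4).

24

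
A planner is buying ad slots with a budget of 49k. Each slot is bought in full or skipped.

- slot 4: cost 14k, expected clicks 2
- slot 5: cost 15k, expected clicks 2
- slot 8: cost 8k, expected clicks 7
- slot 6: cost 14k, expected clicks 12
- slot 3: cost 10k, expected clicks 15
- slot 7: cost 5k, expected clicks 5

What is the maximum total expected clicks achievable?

39

Allowing fractional choices, the relaxed optimum would be about 40.7, but ad slots are indivisible.
slot 8 + slot 6 + slot 3 + slot 7: cost 8 + 14 + 10 + 5 = 37 ≤ 49, expected clicks 7 + 12 + 15 + 5 = 39.
slot 4 + slot 8 + slot 6 + slot 3: cost 14 + 8 + 14 + 10 = 46 ≤ 49, expected clicks 2 + 7 + 12 + 15 = 36.
slot 5 + slot 8 + slot 6 + slot 3: cost 15 + 8 + 14 + 10 = 47 ≤ 49, expected clicks 2 + 7 + 12 + 15 = 36.
Best is slot 8, slot 6, slot 3, and slot 7 with total expected clicks 39.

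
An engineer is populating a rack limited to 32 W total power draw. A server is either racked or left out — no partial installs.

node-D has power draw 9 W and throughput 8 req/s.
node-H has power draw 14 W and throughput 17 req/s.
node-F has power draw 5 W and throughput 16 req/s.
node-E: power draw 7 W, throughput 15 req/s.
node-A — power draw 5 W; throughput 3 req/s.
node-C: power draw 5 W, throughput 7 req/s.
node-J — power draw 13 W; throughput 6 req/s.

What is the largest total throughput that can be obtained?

Treat it as a binary knapsack problem.
Allowing fractional choices, the relaxed optimum would be about 55.9, but servers are indivisible.
node-D + node-F + node-E + node-A + node-C: power draw 9 + 5 + 7 + 5 + 5 = 31 ≤ 32, throughput 8 + 16 + 15 + 3 + 7 = 49.
node-H + node-F + node-E + node-C: power draw 14 + 5 + 7 + 5 = 31 ≤ 32, throughput 17 + 16 + 15 + 7 = 55.
node-H + node-F + node-E + node-A: power draw 14 + 5 + 7 + 5 = 31 ≤ 32, throughput 17 + 16 + 15 + 3 = 51.
Best is node-H, node-F, node-E, and node-C with total throughput 55.

55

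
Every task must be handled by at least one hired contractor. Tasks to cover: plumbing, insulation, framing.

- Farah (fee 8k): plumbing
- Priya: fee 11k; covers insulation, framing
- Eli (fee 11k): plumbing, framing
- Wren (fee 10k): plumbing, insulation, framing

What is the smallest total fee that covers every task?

Wren alone covers plumbing, insulation, framing — every task.
Total fee: 10.
No cover costs less than 10.

10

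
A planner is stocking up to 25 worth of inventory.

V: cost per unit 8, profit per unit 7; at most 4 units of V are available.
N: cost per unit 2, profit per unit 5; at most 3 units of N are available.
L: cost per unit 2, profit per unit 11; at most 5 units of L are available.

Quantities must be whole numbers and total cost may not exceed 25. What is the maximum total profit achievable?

77

1×V, 2×N, and 5×L: cost 22 ≤ 25, profit 1·7 + 2·5 + 5·11 = 72.
1×V, 3×N, and 5×L: cost 24 ≤ 25, profit 1·7 + 3·5 + 5·11 = 77.
Best is 77.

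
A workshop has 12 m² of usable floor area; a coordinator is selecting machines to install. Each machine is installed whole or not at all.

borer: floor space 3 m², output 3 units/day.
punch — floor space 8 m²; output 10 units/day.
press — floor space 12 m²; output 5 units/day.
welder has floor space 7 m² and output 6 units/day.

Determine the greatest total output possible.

borer + punch: floor space 3 + 8 = 11 ≤ 12, output 3 + 10 = 13.
punch: floor space 8 ≤ 12, output 10.
Best is borer and punch with total output 13.

13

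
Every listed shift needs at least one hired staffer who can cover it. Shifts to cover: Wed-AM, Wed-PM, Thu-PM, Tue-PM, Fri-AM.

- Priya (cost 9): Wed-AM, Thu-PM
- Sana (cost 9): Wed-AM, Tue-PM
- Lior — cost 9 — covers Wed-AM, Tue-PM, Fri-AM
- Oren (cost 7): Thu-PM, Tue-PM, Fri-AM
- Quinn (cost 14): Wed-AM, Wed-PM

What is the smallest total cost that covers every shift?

This is a weighted set-cover instance.
Choose Oren and Quinn: together they cover Wed-AM, Wed-PM, Thu-PM, Tue-PM, Fri-AM — every shift.
Total cost: 7 + 14 = 21.

21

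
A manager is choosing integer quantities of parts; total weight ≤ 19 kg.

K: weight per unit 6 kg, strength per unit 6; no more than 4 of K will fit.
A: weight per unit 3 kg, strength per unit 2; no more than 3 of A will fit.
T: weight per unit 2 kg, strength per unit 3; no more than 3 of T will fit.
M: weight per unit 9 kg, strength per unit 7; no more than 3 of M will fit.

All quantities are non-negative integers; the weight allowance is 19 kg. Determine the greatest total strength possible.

21

This is a bounded integer knapsack.
T has the best ratio (3/2); taking only T gives at most 3×3 = 9 (stopped by the supply cap of 3).
Mixing does better — 2×K and 3×T: weight 18 ≤ 19, strength 2·6 + 3·3 = 21.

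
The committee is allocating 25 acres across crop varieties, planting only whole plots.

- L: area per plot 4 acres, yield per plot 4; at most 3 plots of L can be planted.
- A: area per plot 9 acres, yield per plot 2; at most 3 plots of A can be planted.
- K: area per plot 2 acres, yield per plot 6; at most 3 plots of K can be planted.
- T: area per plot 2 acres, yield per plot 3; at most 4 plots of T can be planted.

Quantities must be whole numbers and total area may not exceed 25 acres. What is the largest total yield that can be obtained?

K has the best ratio (6/2); taking only K gives at most 3×6 = 18 (stopped by the supply cap of 3).
Mixing does better — 3×L, 3×K, and 3×T: area 24 ≤ 25, yield 3·4 + 3·6 + 3·3 = 39.

39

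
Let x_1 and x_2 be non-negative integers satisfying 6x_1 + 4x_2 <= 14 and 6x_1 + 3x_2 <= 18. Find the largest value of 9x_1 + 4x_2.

18

Relaxing integrality, the LP optimum is 21.00 at (x_1,x_2) = (2.33, 0), which is not an integer point.
(x_1,x_2)=(2,0): 6·2+4·0=12≤14, 6·2+3·0=12≤18, objective 18.
(x_1,x_2)=(1,1): 6·1+4·1=10≤14, 6·1+3·1=9≤18, objective 13.
(x_1,x_2)=(1,0): 6·1+4·0=6≤14, 6·1+3·0=6≤18, objective 9.
The best lattice point is (2,0), giving 18.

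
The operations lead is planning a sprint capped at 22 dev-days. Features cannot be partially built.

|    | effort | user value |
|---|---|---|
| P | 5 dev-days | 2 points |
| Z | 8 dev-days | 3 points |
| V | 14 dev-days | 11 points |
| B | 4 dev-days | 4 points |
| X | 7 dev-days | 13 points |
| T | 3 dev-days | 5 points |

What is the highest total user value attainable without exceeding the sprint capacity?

25

Allowing fractional choices, the relaxed optimum would be about 28.3, but features are indivisible.
P + B + X + T: effort 5 + 4 + 7 + 3 = 19 ≤ 22, user value 2 + 4 + 13 + 5 = 24.
V + X: effort 14 + 7 = 21 ≤ 22, user value 11 + 13 = 24.
Z + B + X + T: effort 8 + 4 + 7 + 3 = 22 ≤ 22, user value 3 + 4 + 13 + 5 = 25.
Best is Z, B, X, and T with total user value 25.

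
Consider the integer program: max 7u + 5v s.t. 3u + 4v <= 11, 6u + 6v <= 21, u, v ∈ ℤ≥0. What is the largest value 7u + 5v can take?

Relaxing integrality, the LP optimum is 24.50 at (u,v) = (3.5, 0), which is not an integer point.
(u,v)=(3,0): 3·3+4·0=9≤11, 6·3+6·0=18≤21, objective 21.
(u,v)=(2,1): 3·2+4·1=10≤11, 6·2+6·1=18≤21, objective 19.
(u,v)=(2,0): 3·2+4·0=6≤11, 6·2+6·0=12≤21, objective 14.
The best lattice point is (3,0), giving 21.

21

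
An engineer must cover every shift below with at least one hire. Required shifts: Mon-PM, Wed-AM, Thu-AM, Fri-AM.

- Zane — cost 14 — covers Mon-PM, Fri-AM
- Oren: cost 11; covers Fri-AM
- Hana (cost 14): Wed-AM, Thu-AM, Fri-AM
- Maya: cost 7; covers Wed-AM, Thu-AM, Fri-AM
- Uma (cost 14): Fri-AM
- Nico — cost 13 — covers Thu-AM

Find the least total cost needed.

This is a weighted set-cover instance.
Choose Zane and Maya: together they cover Mon-PM, Wed-AM, Thu-AM, Fri-AM — every shift.
Total cost: 14 + 7 = 21.
No cover costs less than 21.

21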